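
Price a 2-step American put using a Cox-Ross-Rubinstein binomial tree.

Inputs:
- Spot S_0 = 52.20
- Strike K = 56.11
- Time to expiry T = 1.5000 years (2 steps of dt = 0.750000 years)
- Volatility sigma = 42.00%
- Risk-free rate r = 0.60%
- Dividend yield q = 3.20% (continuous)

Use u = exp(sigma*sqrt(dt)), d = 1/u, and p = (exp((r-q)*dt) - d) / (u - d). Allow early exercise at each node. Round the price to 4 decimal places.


dt = T/N = 0.750000
u = exp(sigma*sqrt(dt)) = 1.438687; d = 1/u = 0.695078
p = (exp((r-q)*dt) - d) / (u - d) = 0.384087
Discount per step: exp(-r*dt) = 0.995510
Stock lattice S(k, i) with i counting down-moves:
  k=0: S(0,0) = 52.2000
  k=1: S(1,0) = 75.0994; S(1,1) = 36.2831
  k=2: S(2,0) = 108.0446; S(2,1) = 52.2000; S(2,2) = 25.2196
Terminal payoffs V(N, i) = max(K - S_T, 0):
  V(2,0) = 0.000000; V(2,1) = 3.910000; V(2,2) = 30.890408
Backward induction: V(k, i) = exp(-r*dt) * [p * V(k+1, i) + (1-p) * V(k+1, i+1)]; then take max(V_cont, immediate exercise) for American.
  V(1,0) = exp(-r*dt) * [p*0.000000 + (1-p)*3.910000] = 2.397406; exercise = 0.000000; V(1,0) = max -> 2.397406
  V(1,1) = exp(-r*dt) * [p*3.910000 + (1-p)*30.890408] = 20.435409; exercise = 19.826909; V(1,1) = max -> 20.435409
  V(0,0) = exp(-r*dt) * [p*2.397406 + (1-p)*20.435409] = 13.446595; exercise = 3.910000; V(0,0) = max -> 13.446595

Answer: Price = V(0,0) = 13.4466


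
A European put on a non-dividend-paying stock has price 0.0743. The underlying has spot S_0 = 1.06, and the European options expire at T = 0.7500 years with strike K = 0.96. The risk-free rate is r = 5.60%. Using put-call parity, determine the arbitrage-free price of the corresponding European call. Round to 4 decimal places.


Put-call parity: C - P = S_0 * exp(-qT) - K * exp(-rT).
S_0 * exp(-qT) = 1.0600 * 1.00000000 = 1.06000000
K * exp(-rT) = 0.9600 * 0.95886978 = 0.92051499
C = P + S*exp(-qT) - K*exp(-rT)
C = 0.0743 + 1.06000000 - 0.92051499 = 0.2138

Answer: Call price = 0.2138


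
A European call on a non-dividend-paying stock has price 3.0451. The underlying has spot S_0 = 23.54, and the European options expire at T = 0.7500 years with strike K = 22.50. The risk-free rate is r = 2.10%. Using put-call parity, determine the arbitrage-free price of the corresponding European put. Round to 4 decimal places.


Put-call parity: C - P = S_0 * exp(-qT) - K * exp(-rT).
S_0 * exp(-qT) = 23.5400 * 1.00000000 = 23.54000000
K * exp(-rT) = 22.5000 * 0.98437338 = 22.14840111
P = C - S*exp(-qT) + K*exp(-rT)
P = 3.0451 - 23.54000000 + 22.14840111 = 1.6535

Answer: Put price = 1.6535


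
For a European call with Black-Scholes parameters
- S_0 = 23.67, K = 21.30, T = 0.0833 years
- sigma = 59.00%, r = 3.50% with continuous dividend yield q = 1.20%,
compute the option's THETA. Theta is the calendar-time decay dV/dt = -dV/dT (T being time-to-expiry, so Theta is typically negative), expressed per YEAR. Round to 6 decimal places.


Answer: Theta = -7.771484

Derivation:
d1 = 0.7159535129; d2 = 0.5456692506
phi(d1) = 0.3087469562; exp(-qT) = 0.9990008994; exp(-rT) = 0.9970887459
Theta = -S*exp(-qT)*phi(d1)*sigma/(2*sqrt(T)) - r*K*exp(-rT)*N(d2) + q*S*exp(-qT)*N(d1)
N(d1) = 0.7629899730; N(d2) = 0.7073533437; sqrt(T) = 0.2886173938
Term 1 = -23.6700 * 0.9990008994 * 0.3087469562 * 0.5900 / (2 * 0.2886173938) = -7.4621905922
Term 2 = -0.0350 * 21.3000 * 0.9970887459 * 0.7073533437 = -0.5257967205
Term 3 = 0.0120 * 23.6700 * 0.9990008994 * 0.7629899730 = 0.2165031472
Theta = -7.4621905922 + (-0.5257967205) + (0.2165031472) = -7.771484


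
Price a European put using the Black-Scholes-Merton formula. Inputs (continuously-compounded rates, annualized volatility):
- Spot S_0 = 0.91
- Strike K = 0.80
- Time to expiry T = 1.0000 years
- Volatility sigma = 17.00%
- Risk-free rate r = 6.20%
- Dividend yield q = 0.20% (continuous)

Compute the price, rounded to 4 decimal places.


Answer: Price = 0.0094

Derivation:
d1 = (ln(S/K) + (r - q + 0.5*sigma^2) * T) / (sigma * sqrt(T)) = 1.19578160
d2 = d1 - sigma * sqrt(T) = 1.02578160
exp(-rT) = 0.93988289; exp(-qT) = 0.99800200
P = K * exp(-rT) * N(-d2) - S_0 * exp(-qT) * N(-d1)
N(-d1) = 0.11589090; N(-d2) = 0.15249727
P = 0.8000 * 0.93988289 * 0.15249727 - 0.9100 * 0.99800200 * 0.11589090 = 0.0094


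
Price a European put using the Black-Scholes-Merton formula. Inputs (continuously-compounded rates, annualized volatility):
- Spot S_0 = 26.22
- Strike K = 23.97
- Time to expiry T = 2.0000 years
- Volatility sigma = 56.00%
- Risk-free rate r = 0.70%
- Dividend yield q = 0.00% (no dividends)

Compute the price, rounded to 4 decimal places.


Answer: Price = 6.4456

Derivation:
d1 = (ln(S/K) + (r - q + 0.5*sigma^2) * T) / (sigma * sqrt(T)) = 0.52694535
d2 = d1 - sigma * sqrt(T) = -0.26501424
exp(-rT) = 0.98609754; exp(-qT) = 1.00000000
P = K * exp(-rT) * N(-d2) - S_0 * exp(-qT) * N(-d1)
N(-d1) = 0.29911577; N(-d2) = 0.60450075
P = 23.9700 * 0.98609754 * 0.60450075 - 26.2200 * 1.00000000 * 0.29911577 = 6.4456


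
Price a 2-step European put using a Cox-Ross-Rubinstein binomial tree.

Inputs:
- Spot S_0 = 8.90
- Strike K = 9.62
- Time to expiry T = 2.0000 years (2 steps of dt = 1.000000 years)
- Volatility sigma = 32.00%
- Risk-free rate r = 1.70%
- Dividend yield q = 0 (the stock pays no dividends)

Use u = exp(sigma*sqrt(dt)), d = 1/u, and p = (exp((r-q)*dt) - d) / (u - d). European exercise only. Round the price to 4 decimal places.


dt = T/N = 1.000000
u = exp(sigma*sqrt(dt)) = 1.377128; d = 1/u = 0.726149
p = (exp((r-q)*dt) - d) / (u - d) = 0.447014
Discount per step: exp(-r*dt) = 0.983144
Stock lattice S(k, i) with i counting down-moves:
  k=0: S(0,0) = 8.9000
  k=1: S(1,0) = 12.2564; S(1,1) = 6.4627
  k=2: S(2,0) = 16.8787; S(2,1) = 8.9000; S(2,2) = 4.6929
Terminal payoffs V(N, i) = max(K - S_T, 0):
  V(2,0) = 0.000000; V(2,1) = 0.720000; V(2,2) = 4.927097
Backward induction: V(k, i) = exp(-r*dt) * [p * V(k+1, i) + (1-p) * V(k+1, i+1)].
  V(1,0) = exp(-r*dt) * [p*0.000000 + (1-p)*0.720000] = 0.391439
  V(1,1) = exp(-r*dt) * [p*0.720000 + (1-p)*4.927097] = 2.995116
  V(0,0) = exp(-r*dt) * [p*0.391439 + (1-p)*2.995116] = 1.800369

Answer: Price = V(0,0) = 1.8004


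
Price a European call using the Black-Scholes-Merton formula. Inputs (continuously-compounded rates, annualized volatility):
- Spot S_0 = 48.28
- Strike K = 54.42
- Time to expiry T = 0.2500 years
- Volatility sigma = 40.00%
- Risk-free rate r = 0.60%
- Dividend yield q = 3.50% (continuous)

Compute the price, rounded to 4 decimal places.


Answer: Price = 1.6205

Derivation:
d1 = (ln(S/K) + (r - q + 0.5*sigma^2) * T) / (sigma * sqrt(T)) = -0.53482169
d2 = d1 - sigma * sqrt(T) = -0.73482169
exp(-rT) = 0.99850112; exp(-qT) = 0.99128817
C = S_0 * exp(-qT) * N(d1) - K * exp(-rT) * N(d2)
N(d1) = 0.29638658; N(d2) = 0.23122405
C = 48.2800 * 0.99128817 * 0.29638658 - 54.4200 * 0.99850112 * 0.23122405 = 1.6205


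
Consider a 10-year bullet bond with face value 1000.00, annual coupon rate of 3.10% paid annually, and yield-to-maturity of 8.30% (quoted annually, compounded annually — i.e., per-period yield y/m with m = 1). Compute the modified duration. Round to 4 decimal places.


Answer: Modified duration = 7.7451

Derivation:
Coupon per period c = face * coupon_rate / m = 31.000000
Periods per year m = 1; per-period yield y/m = 0.083000
Number of cashflows N = 10
Cashflows (t years, CF_t, discount factor 1/(1+y/m)^(m*t), PV):
  t = 1.0000: CF_t = 31.000000, DF = 0.923361, PV = 28.624192
  t = 2.0000: CF_t = 31.000000, DF = 0.852596, PV = 26.430464
  t = 3.0000: CF_t = 31.000000, DF = 0.787254, PV = 24.404860
  t = 4.0000: CF_t = 31.000000, DF = 0.726919, PV = 22.534497
  t = 5.0000: CF_t = 31.000000, DF = 0.671209, PV = 20.807476
  t = 6.0000: CF_t = 31.000000, DF = 0.619768, PV = 19.212813
  t = 7.0000: CF_t = 31.000000, DF = 0.572270, PV = 17.740363
  t = 8.0000: CF_t = 31.000000, DF = 0.528412, PV = 16.380760
  t = 9.0000: CF_t = 31.000000, DF = 0.487915, PV = 15.125355
  t = 10.0000: CF_t = 1031.000000, DF = 0.450521, PV = 464.487573
Price P = sum_t PV_t = 655.748353
First compute Macaulay numerator sum_t t * PV_t:
  t * PV_t at t = 1.0000: 28.624192
  t * PV_t at t = 2.0000: 52.860927
  t * PV_t at t = 3.0000: 73.214581
  t * PV_t at t = 4.0000: 90.137988
  t * PV_t at t = 5.0000: 104.037382
  t * PV_t at t = 6.0000: 115.276878
  t * PV_t at t = 7.0000: 124.182540
  t * PV_t at t = 8.0000: 131.046078
  t * PV_t at t = 9.0000: 136.128197
  t * PV_t at t = 10.0000: 4644.875727
Macaulay duration D = 5500.384490 / 655.748353 = 8.387950
Modified duration = D / (1 + y/m) = 8.387950 / (1 + 0.083000) = 7.745106


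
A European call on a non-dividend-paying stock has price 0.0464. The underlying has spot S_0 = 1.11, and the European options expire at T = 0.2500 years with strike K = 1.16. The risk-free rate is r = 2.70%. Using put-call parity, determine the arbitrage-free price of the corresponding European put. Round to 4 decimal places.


Put-call parity: C - P = S_0 * exp(-qT) - K * exp(-rT).
S_0 * exp(-qT) = 1.1100 * 1.00000000 = 1.11000000
K * exp(-rT) = 1.1600 * 0.99327273 = 1.15219637
P = C - S*exp(-qT) + K*exp(-rT)
P = 0.0464 - 1.11000000 + 1.15219637 = 0.0886

Answer: Put price = 0.0886


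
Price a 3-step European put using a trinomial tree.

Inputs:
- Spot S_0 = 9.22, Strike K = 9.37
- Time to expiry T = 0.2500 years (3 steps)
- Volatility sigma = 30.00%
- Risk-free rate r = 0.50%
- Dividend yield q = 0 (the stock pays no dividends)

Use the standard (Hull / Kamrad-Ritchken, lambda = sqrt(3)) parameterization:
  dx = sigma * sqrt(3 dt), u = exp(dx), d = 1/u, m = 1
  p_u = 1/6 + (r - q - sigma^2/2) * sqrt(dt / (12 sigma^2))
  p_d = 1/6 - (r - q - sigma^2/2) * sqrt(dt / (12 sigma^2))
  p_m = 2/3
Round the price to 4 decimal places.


Answer: Price = V(0,0) = 0.6016

Derivation:
dt = T/N = 0.083333; dx = sigma*sqrt(3*dt) = 0.150000
u = exp(dx) = 1.161834; d = 1/u = 0.860708
p_u = 0.155556, p_m = 0.666667, p_d = 0.177778
Discount per step: exp(-r*dt) = 0.999583
Stock lattice S(k, j) with j the centered position index:
  k=0: S(0,+0) = 9.2200
  k=1: S(1,-1) = 7.9357; S(1,+0) = 9.2200; S(1,+1) = 10.7121
  k=2: S(2,-2) = 6.8303; S(2,-1) = 7.9357; S(2,+0) = 9.2200; S(2,+1) = 10.7121; S(2,+2) = 12.4457
  k=3: S(3,-3) = 5.8789; S(3,-2) = 6.8303; S(3,-1) = 7.9357; S(3,+0) = 9.2200; S(3,+1) = 10.7121; S(3,+2) = 12.4457; S(3,+3) = 14.4598
Terminal payoffs V(N, j) = max(K - S_T, 0):
  V(3,-3) = 3.491068; V(3,-2) = 2.539656; V(3,-1) = 1.434272; V(3,+0) = 0.150000; V(3,+1) = 0.000000; V(3,+2) = 0.000000; V(3,+3) = 0.000000
Backward induction: V(k, j) = exp(-r*dt) * [p_u * V(k+1, j+1) + p_m * V(k+1, j) + p_d * V(k+1, j-1)]
  V(2,-2) = exp(-r*dt) * [p_u*1.434272 + p_m*2.539656 + p_d*3.491068] = 2.535791
  V(2,-1) = exp(-r*dt) * [p_u*0.150000 + p_m*1.434272 + p_d*2.539656] = 1.430413
  V(2,+0) = exp(-r*dt) * [p_u*0.000000 + p_m*0.150000 + p_d*1.434272] = 0.354834
  V(2,+1) = exp(-r*dt) * [p_u*0.000000 + p_m*0.000000 + p_d*0.150000] = 0.026656
  V(2,+2) = exp(-r*dt) * [p_u*0.000000 + p_m*0.000000 + p_d*0.000000] = 0.000000
  V(1,-1) = exp(-r*dt) * [p_u*0.354834 + p_m*1.430413 + p_d*2.535791] = 1.459004
  V(1,+0) = exp(-r*dt) * [p_u*0.026656 + p_m*0.354834 + p_d*1.430413] = 0.494792
  V(1,+1) = exp(-r*dt) * [p_u*0.000000 + p_m*0.026656 + p_d*0.354834] = 0.080818
  V(0,+0) = exp(-r*dt) * [p_u*0.080818 + p_m*0.494792 + p_d*1.459004] = 0.601561


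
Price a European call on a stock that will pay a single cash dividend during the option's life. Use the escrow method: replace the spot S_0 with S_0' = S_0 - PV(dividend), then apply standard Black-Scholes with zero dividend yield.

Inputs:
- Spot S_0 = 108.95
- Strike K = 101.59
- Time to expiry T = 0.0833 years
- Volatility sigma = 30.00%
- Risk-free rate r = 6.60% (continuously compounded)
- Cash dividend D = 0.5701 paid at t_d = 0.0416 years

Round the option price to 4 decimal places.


Answer: Price = 8.4163

Derivation:
PV(D) = D * exp(-r * t_d) = 0.5701 * 0.99725817 = 0.56853688
S_0' = S_0 - PV(D) = 108.9500 - 0.56853688 = 108.38146312
d1 = (ln(S_0'/K) + (r + sigma^2/2)*T) / (sigma*sqrt(T)) = 0.85416733
d2 = d1 - sigma*sqrt(T) = 0.76758211
exp(-rT) = 0.99451729
N(d1) = 0.80349386; N(d2) = 0.77863225
C = S_0' * N(d1) - K * exp(-rT) * N(d2) = 108.38146312 * 0.80349386 - 101.5900 * 0.99451729 * 0.77863225 = 8.4163


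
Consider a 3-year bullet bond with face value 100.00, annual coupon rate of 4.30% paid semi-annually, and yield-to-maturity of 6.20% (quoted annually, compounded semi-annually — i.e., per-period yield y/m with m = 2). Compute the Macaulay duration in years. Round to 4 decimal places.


Answer: Macaulay duration = 2.8416 years

Derivation:
Coupon per period c = face * coupon_rate / m = 2.150000
Periods per year m = 2; per-period yield y/m = 0.031000
Number of cashflows N = 6
Cashflows (t years, CF_t, discount factor 1/(1+y/m)^(m*t), PV):
  t = 0.5000: CF_t = 2.150000, DF = 0.969932, PV = 2.085354
  t = 1.0000: CF_t = 2.150000, DF = 0.940768, PV = 2.022652
  t = 1.5000: CF_t = 2.150000, DF = 0.912481, PV = 1.961835
  t = 2.0000: CF_t = 2.150000, DF = 0.885045, PV = 1.902847
  t = 2.5000: CF_t = 2.150000, DF = 0.858434, PV = 1.845632
  t = 3.0000: CF_t = 102.150000, DF = 0.832622, PV = 85.052362
Price P = sum_t PV_t = 94.870682
Macaulay numerator sum_t t * PV_t:
  t * PV_t at t = 0.5000: 1.042677
  t * PV_t at t = 1.0000: 2.022652
  t * PV_t at t = 1.5000: 2.942752
  t * PV_t at t = 2.0000: 3.805693
  t * PV_t at t = 2.5000: 4.614080
  t * PV_t at t = 3.0000: 255.157086
Macaulay duration D = (sum_t t * PV_t) / P = 269.584941 / 94.870682 = 2.841604


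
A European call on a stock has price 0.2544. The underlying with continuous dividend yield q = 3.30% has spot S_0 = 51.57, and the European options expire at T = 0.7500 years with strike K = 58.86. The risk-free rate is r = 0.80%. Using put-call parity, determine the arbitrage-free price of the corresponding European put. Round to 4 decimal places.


Put-call parity: C - P = S_0 * exp(-qT) - K * exp(-rT).
S_0 * exp(-qT) = 51.5700 * 0.97555377 = 50.30930792
K * exp(-rT) = 58.8600 * 0.99401796 = 58.50789736
P = C - S*exp(-qT) + K*exp(-rT)
P = 0.2544 - 50.30930792 + 58.50789736 = 8.4530

Answer: Put price = 8.4530


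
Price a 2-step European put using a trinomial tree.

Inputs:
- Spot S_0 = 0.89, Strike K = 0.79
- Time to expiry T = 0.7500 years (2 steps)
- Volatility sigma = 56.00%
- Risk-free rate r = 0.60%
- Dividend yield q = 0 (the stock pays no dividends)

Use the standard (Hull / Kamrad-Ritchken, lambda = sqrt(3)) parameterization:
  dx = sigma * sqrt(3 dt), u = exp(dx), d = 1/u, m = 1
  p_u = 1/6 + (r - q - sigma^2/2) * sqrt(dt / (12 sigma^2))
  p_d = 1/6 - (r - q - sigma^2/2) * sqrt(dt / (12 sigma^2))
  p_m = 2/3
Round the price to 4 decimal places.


dt = T/N = 0.375000; dx = sigma*sqrt(3*dt) = 0.593970
u = exp(dx) = 1.811164; d = 1/u = 0.552131
p_u = 0.119063, p_m = 0.666667, p_d = 0.214270
Discount per step: exp(-r*dt) = 0.997753
Stock lattice S(k, j) with j the centered position index:
  k=0: S(0,+0) = 0.8900
  k=1: S(1,-1) = 0.4914; S(1,+0) = 0.8900; S(1,+1) = 1.6119
  k=2: S(2,-2) = 0.2713; S(2,-1) = 0.4914; S(2,+0) = 0.8900; S(2,+1) = 1.6119; S(2,+2) = 2.9195
Terminal payoffs V(N, j) = max(K - S_T, 0):
  V(2,-2) = 0.518685; V(2,-1) = 0.298603; V(2,+0) = 0.000000; V(2,+1) = 0.000000; V(2,+2) = 0.000000
Backward induction: V(k, j) = exp(-r*dt) * [p_u * V(k+1, j+1) + p_m * V(k+1, j) + p_d * V(k+1, j-1)]
  V(1,-1) = exp(-r*dt) * [p_u*0.000000 + p_m*0.298603 + p_d*0.518685] = 0.309510
  V(1,+0) = exp(-r*dt) * [p_u*0.000000 + p_m*0.000000 + p_d*0.298603] = 0.063838
  V(1,+1) = exp(-r*dt) * [p_u*0.000000 + p_m*0.000000 + p_d*0.000000] = 0.000000
  V(0,+0) = exp(-r*dt) * [p_u*0.000000 + p_m*0.063838 + p_d*0.309510] = 0.108633

Answer: Price = V(0,0) = 0.1086


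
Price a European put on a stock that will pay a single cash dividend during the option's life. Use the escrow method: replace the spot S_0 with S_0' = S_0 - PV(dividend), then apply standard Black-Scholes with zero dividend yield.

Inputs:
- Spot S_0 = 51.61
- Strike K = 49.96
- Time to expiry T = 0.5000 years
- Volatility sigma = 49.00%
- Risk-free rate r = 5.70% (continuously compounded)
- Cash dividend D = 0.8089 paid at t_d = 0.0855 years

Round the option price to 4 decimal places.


PV(D) = D * exp(-r * t_d) = 0.8089 * 0.99513836 = 0.80496742
S_0' = S_0 - PV(D) = 51.6100 - 0.80496742 = 50.80503258
d1 = (ln(S_0'/K) + (r + sigma^2/2)*T) / (sigma*sqrt(T)) = 0.30390506
d2 = d1 - sigma*sqrt(T) = -0.04257726
exp(-rT) = 0.97190229
N(-d1) = 0.38060011; N(-d2) = 0.51698074
P = K * exp(-rT) * N(-d2) - S_0' * N(-d1) = 49.9600 * 0.97190229 * 0.51698074 - 50.80503258 * 0.38060011 = 5.7662

Answer: Price = 5.7662


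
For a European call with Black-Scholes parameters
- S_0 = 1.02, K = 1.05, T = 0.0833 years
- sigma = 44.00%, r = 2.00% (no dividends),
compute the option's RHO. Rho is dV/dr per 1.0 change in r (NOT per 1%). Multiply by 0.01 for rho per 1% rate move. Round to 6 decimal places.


Answer: Rho = 0.034077

Derivation:
d1 = -0.1516485247; d2 = -0.2786401780
phi(d1) = 0.3943812607; exp(-qT) = 1.0000000000; exp(-rT) = 0.9983353870
N(d2) = 0.3902604879
Rho = K*T*exp(-rT)*N(d2) = 1.0500 * 0.0833 * 0.9983353870 * 0.3902604879 = 0.034077


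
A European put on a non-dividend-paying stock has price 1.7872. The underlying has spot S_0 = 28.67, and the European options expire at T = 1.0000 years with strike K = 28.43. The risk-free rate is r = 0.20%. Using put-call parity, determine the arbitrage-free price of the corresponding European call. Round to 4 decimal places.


Put-call parity: C - P = S_0 * exp(-qT) - K * exp(-rT).
S_0 * exp(-qT) = 28.6700 * 1.00000000 = 28.67000000
K * exp(-rT) = 28.4300 * 0.99800200 = 28.37319682
C = P + S*exp(-qT) - K*exp(-rT)
C = 1.7872 + 28.67000000 - 28.37319682 = 2.0840

Answer: Call price = 2.0840


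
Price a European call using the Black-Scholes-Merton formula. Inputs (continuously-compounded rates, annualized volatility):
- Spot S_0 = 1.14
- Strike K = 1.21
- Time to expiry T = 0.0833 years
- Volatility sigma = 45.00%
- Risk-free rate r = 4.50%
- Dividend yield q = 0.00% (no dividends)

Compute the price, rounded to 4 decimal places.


Answer: Price = 0.0335

Derivation:
d1 = (ln(S/K) + (r - q + 0.5*sigma^2) * T) / (sigma * sqrt(T)) = -0.36503130
d2 = d1 - sigma * sqrt(T) = -0.49490913
exp(-rT) = 0.99625852; exp(-qT) = 1.00000000
C = S_0 * exp(-qT) * N(d1) - K * exp(-rT) * N(d2)
N(d1) = 0.35754402; N(d2) = 0.31033213
C = 1.1400 * 1.00000000 * 0.35754402 - 1.2100 * 0.99625852 * 0.31033213 = 0.0335


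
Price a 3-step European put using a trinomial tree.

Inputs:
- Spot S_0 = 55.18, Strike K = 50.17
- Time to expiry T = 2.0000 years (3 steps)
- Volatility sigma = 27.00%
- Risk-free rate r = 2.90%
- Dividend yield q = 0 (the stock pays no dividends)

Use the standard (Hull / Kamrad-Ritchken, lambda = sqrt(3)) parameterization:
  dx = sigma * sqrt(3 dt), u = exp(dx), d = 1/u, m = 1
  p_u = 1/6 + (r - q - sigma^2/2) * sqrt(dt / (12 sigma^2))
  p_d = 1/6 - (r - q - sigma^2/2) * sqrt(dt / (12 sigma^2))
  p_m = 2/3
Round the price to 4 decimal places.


Answer: Price = V(0,0) = 4.4385

Derivation:
dt = T/N = 0.666667; dx = sigma*sqrt(3*dt) = 0.381838
u = exp(dx) = 1.464974; d = 1/u = 0.682606
p_u = 0.160163, p_m = 0.666667, p_d = 0.173170
Discount per step: exp(-r*dt) = 0.980852
Stock lattice S(k, j) with j the centered position index:
  k=0: S(0,+0) = 55.1800
  k=1: S(1,-1) = 37.6662; S(1,+0) = 55.1800; S(1,+1) = 80.8373
  k=2: S(2,-2) = 25.7112; S(2,-1) = 37.6662; S(2,+0) = 55.1800; S(2,+1) = 80.8373; S(2,+2) = 118.4245
  k=3: S(3,-3) = 17.5506; S(3,-2) = 25.7112; S(3,-1) = 37.6662; S(3,+0) = 55.1800; S(3,+1) = 80.8373; S(3,+2) = 118.4245; S(3,+3) = 173.4889
Terminal payoffs V(N, j) = max(K - S_T, 0):
  V(3,-3) = 32.619410; V(3,-2) = 24.458837; V(3,-1) = 12.503809; V(3,+0) = 0.000000; V(3,+1) = 0.000000; V(3,+2) = 0.000000; V(3,+3) = 0.000000
Backward induction: V(k, j) = exp(-r*dt) * [p_u * V(k+1, j+1) + p_m * V(k+1, j) + p_d * V(k+1, j-1)]
  V(2,-2) = exp(-r*dt) * [p_u*12.503809 + p_m*24.458837 + p_d*32.619410] = 23.498528
  V(2,-1) = exp(-r*dt) * [p_u*0.000000 + p_m*12.503809 + p_d*24.458837] = 12.330704
  V(2,+0) = exp(-r*dt) * [p_u*0.000000 + p_m*0.000000 + p_d*12.503809] = 2.123828
  V(2,+1) = exp(-r*dt) * [p_u*0.000000 + p_m*0.000000 + p_d*0.000000] = 0.000000
  V(2,+2) = exp(-r*dt) * [p_u*0.000000 + p_m*0.000000 + p_d*0.000000] = 0.000000
  V(1,-1) = exp(-r*dt) * [p_u*2.123828 + p_m*12.330704 + p_d*23.498528] = 12.388043
  V(1,+0) = exp(-r*dt) * [p_u*0.000000 + p_m*2.123828 + p_d*12.330704] = 3.483200
  V(1,+1) = exp(-r*dt) * [p_u*0.000000 + p_m*0.000000 + p_d*2.123828] = 0.360742
  V(0,+0) = exp(-r*dt) * [p_u*0.360742 + p_m*3.483200 + p_d*12.388043] = 4.438506


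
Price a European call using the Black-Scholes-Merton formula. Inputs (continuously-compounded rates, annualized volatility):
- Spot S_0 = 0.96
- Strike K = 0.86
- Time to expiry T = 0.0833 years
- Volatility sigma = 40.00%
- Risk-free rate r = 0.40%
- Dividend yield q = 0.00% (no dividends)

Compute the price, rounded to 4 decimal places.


d1 = (ln(S/K) + (r - q + 0.5*sigma^2) * T) / (sigma * sqrt(T)) = 1.01343593
d2 = d1 - sigma * sqrt(T) = 0.89798898
exp(-rT) = 0.99966686; exp(-qT) = 1.00000000
C = S_0 * exp(-qT) * N(d1) - K * exp(-rT) * N(d2)
N(d1) = 0.84457401; N(d2) = 0.81540429
C = 0.9600 * 1.00000000 * 0.84457401 - 0.8600 * 0.99966686 * 0.81540429 = 0.1098

Answer: Price = 0.1098


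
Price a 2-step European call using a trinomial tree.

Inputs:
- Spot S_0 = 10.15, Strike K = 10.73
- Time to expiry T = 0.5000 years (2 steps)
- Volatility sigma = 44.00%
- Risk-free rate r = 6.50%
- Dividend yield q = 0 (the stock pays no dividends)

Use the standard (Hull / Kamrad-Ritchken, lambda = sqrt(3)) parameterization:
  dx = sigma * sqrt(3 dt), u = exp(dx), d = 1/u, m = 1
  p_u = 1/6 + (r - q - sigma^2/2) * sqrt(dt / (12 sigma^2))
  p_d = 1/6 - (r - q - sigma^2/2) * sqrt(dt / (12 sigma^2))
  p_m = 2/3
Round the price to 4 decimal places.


dt = T/N = 0.250000; dx = sigma*sqrt(3*dt) = 0.381051
u = exp(dx) = 1.463823; d = 1/u = 0.683143
p_u = 0.156235, p_m = 0.666667, p_d = 0.177098
Discount per step: exp(-r*dt) = 0.983881
Stock lattice S(k, j) with j the centered position index:
  k=0: S(0,+0) = 10.1500
  k=1: S(1,-1) = 6.9339; S(1,+0) = 10.1500; S(1,+1) = 14.8578
  k=2: S(2,-2) = 4.7368; S(2,-1) = 6.9339; S(2,+0) = 10.1500; S(2,+1) = 14.8578; S(2,+2) = 21.7492
Terminal payoffs V(N, j) = max(S_T - K, 0):
  V(2,-2) = 0.000000; V(2,-1) = 0.000000; V(2,+0) = 0.000000; V(2,+1) = 4.127799; V(2,+2) = 11.019180
Backward induction: V(k, j) = exp(-r*dt) * [p_u * V(k+1, j+1) + p_m * V(k+1, j) + p_d * V(k+1, j-1)]
  V(1,-1) = exp(-r*dt) * [p_u*0.000000 + p_m*0.000000 + p_d*0.000000] = 0.000000
  V(1,+0) = exp(-r*dt) * [p_u*4.127799 + p_m*0.000000 + p_d*0.000000] = 0.634512
  V(1,+1) = exp(-r*dt) * [p_u*11.019180 + p_m*4.127799 + p_d*0.000000] = 4.401341
  V(0,+0) = exp(-r*dt) * [p_u*4.401341 + p_m*0.634512 + p_d*0.000000] = 1.092749

Answer: Price = V(0,0) = 1.0927


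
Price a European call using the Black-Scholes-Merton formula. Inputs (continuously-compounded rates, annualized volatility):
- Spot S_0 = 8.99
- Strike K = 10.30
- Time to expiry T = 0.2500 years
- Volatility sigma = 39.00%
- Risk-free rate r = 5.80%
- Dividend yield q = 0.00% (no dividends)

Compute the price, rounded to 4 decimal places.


d1 = (ln(S/K) + (r - q + 0.5*sigma^2) * T) / (sigma * sqrt(T)) = -0.52573614
d2 = d1 - sigma * sqrt(T) = -0.72073614
exp(-rT) = 0.98560462; exp(-qT) = 1.00000000
C = S_0 * exp(-qT) * N(d1) - K * exp(-rT) * N(d2)
N(d1) = 0.29953578; N(d2) = 0.23553594
C = 8.9900 * 1.00000000 * 0.29953578 - 10.3000 * 0.98560462 * 0.23553594 = 0.3017

Answer: Price = 0.3017


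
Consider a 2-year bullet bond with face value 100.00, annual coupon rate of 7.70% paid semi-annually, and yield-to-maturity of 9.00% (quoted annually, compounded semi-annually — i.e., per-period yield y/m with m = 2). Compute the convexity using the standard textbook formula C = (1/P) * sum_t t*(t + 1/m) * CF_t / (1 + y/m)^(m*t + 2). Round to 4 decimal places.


Coupon per period c = face * coupon_rate / m = 3.850000
Periods per year m = 2; per-period yield y/m = 0.045000
Number of cashflows N = 4
Cashflows (t years, CF_t, discount factor 1/(1+y/m)^(m*t), PV):
  t = 0.5000: CF_t = 3.850000, DF = 0.956938, PV = 3.684211
  t = 1.0000: CF_t = 3.850000, DF = 0.915730, PV = 3.525560
  t = 1.5000: CF_t = 3.850000, DF = 0.876297, PV = 3.373742
  t = 2.0000: CF_t = 103.850000, DF = 0.838561, PV = 87.084596
Price P = sum_t PV_t = 97.668108
Convexity numerator sum_t t*(t + 1/m) * CF_t / (1+y/m)^(m*t + 2):
  t = 0.5000: term = 1.686871
  t = 1.0000: term = 4.842692
  t = 1.5000: term = 9.268310
  t = 2.0000: term = 398.729862
Convexity = (1/P) * sum = 414.527734 / 97.668108 = 4.244249

Answer: Convexity = 4.2442


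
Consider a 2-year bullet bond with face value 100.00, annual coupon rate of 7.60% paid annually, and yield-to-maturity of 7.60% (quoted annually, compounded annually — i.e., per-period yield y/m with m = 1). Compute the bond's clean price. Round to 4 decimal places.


Answer: Price = 100.0000

Derivation:
Coupon per period c = face * coupon_rate / m = 7.600000
Periods per year m = 1; per-period yield y/m = 0.076000
Number of cashflows N = 2
Cashflows (t years, CF_t, discount factor 1/(1+y/m)^(m*t), PV):
  t = 1.0000: CF_t = 7.600000, DF = 0.929368, PV = 7.063197
  t = 2.0000: CF_t = 107.600000, DF = 0.863725, PV = 92.936803
Price P = sum_t PV_t = 100.000000


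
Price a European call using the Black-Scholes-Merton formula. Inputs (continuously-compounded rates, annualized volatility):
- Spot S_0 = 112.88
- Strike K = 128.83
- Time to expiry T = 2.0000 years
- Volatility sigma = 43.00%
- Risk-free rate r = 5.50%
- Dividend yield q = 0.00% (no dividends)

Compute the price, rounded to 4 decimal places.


Answer: Price = 26.0234

Derivation:
d1 = (ln(S/K) + (r - q + 0.5*sigma^2) * T) / (sigma * sqrt(T)) = 0.26760144
d2 = d1 - sigma * sqrt(T) = -0.34051039
exp(-rT) = 0.89583414; exp(-qT) = 1.00000000
C = S_0 * exp(-qT) * N(d1) - K * exp(-rT) * N(d2)
N(d1) = 0.60549694; N(d2) = 0.36673610
C = 112.8800 * 1.00000000 * 0.60549694 - 128.8300 * 0.89583414 * 0.36673610 = 26.0234


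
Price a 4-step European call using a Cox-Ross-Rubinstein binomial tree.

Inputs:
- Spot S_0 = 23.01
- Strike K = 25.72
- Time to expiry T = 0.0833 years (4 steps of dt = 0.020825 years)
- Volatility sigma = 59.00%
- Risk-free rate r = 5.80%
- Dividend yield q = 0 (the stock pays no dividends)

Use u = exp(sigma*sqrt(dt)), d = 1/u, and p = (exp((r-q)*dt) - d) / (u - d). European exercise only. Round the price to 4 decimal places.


dt = T/N = 0.020825
u = exp(sigma*sqrt(dt)) = 1.088872; d = 1/u = 0.918382
p = (exp((r-q)*dt) - d) / (u - d) = 0.485816
Discount per step: exp(-r*dt) = 0.998793
Stock lattice S(k, i) with i counting down-moves:
  k=0: S(0,0) = 23.0100
  k=1: S(1,0) = 25.0549; S(1,1) = 21.1320
  k=2: S(2,0) = 27.2816; S(2,1) = 23.0100; S(2,2) = 19.4072
  k=3: S(3,0) = 29.7062; S(3,1) = 25.0549; S(3,2) = 21.1320; S(3,3) = 17.8232
  k=4: S(4,0) = 32.3462; S(4,1) = 27.2816; S(4,2) = 23.0100; S(4,3) = 19.4072; S(4,4) = 16.3685
Terminal payoffs V(N, i) = max(S_T - K, 0):
  V(4,0) = 6.626228; V(4,1) = 1.561619; V(4,2) = 0.000000; V(4,3) = 0.000000; V(4,4) = 0.000000
Backward induction: V(k, i) = exp(-r*dt) * [p * V(k+1, i) + (1-p) * V(k+1, i+1)].
  V(3,0) = exp(-r*dt) * [p*6.626228 + (1-p)*1.561619] = 4.017233
  V(3,1) = exp(-r*dt) * [p*1.561619 + (1-p)*0.000000] = 0.757744
  V(3,2) = exp(-r*dt) * [p*0.000000 + (1-p)*0.000000] = 0.000000
  V(3,3) = exp(-r*dt) * [p*0.000000 + (1-p)*0.000000] = 0.000000
  V(2,0) = exp(-r*dt) * [p*4.017233 + (1-p)*0.757744] = 2.338430
  V(2,1) = exp(-r*dt) * [p*0.757744 + (1-p)*0.000000] = 0.367680
  V(2,2) = exp(-r*dt) * [p*0.000000 + (1-p)*0.000000] = 0.000000
  V(1,0) = exp(-r*dt) * [p*2.338430 + (1-p)*0.367680] = 1.323503
  V(1,1) = exp(-r*dt) * [p*0.367680 + (1-p)*0.000000] = 0.178409
  V(0,0) = exp(-r*dt) * [p*1.323503 + (1-p)*0.178409] = 0.733827

Answer: Price = V(0,0) = 0.7338


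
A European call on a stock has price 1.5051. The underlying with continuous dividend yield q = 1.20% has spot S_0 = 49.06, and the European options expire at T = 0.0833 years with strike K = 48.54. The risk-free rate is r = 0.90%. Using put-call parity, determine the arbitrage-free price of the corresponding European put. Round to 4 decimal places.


Put-call parity: C - P = S_0 * exp(-qT) - K * exp(-rT).
S_0 * exp(-qT) = 49.0600 * 0.99900090 = 49.01098413
K * exp(-rT) = 48.5400 * 0.99925058 = 48.50362320
P = C - S*exp(-qT) + K*exp(-rT)
P = 1.5051 - 49.01098413 + 48.50362320 = 0.9977

Answer: Put price = 0.9977


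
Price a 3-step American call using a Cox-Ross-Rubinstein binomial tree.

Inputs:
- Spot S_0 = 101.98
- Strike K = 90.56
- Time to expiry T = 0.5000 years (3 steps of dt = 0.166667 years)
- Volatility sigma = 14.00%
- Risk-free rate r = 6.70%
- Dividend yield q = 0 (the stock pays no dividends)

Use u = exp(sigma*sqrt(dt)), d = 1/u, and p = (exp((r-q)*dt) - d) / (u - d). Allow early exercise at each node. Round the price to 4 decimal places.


Answer: Price = V(0,0) = 14.7274

Derivation:
dt = T/N = 0.166667
u = exp(sigma*sqrt(dt)) = 1.058820; d = 1/u = 0.944448
p = (exp((r-q)*dt) - d) / (u - d) = 0.583897
Discount per step: exp(-r*dt) = 0.988895
Stock lattice S(k, i) with i counting down-moves:
  k=0: S(0,0) = 101.9800
  k=1: S(1,0) = 107.9784; S(1,1) = 96.3148
  k=2: S(2,0) = 114.3297; S(2,1) = 101.9800; S(2,2) = 90.9643
  k=3: S(3,0) = 121.0545; S(3,1) = 107.9784; S(3,2) = 96.3148; S(3,3) = 85.9110
Terminal payoffs V(N, i) = max(S_T - K, 0):
  V(3,0) = 30.494517; V(3,1) = 17.418429; V(3,2) = 5.754796; V(3,3) = 0.000000
Backward induction: V(k, i) = exp(-r*dt) * [p * V(k+1, i) + (1-p) * V(k+1, i+1)]; then take max(V_cont, immediate exercise) for American.
  V(2,0) = exp(-r*dt) * [p*30.494517 + (1-p)*17.418429] = 24.775312; exercise = 23.769684; V(2,0) = max -> 24.775312
  V(2,1) = exp(-r*dt) * [p*17.418429 + (1-p)*5.754796] = 12.425628; exercise = 11.420000; V(2,1) = max -> 12.425628
  V(2,2) = exp(-r*dt) * [p*5.754796 + (1-p)*0.000000] = 3.322896; exercise = 0.404307; V(2,2) = max -> 3.322896
  V(1,0) = exp(-r*dt) * [p*24.775312 + (1-p)*12.425628] = 19.418518; exercise = 17.418429; V(1,0) = max -> 19.418518
  V(1,1) = exp(-r*dt) * [p*12.425628 + (1-p)*3.322896] = 8.542035; exercise = 5.754796; V(1,1) = max -> 8.542035
  V(0,0) = exp(-r*dt) * [p*19.418518 + (1-p)*8.542035] = 14.727405; exercise = 11.420000; V(0,0) = max -> 14.727405


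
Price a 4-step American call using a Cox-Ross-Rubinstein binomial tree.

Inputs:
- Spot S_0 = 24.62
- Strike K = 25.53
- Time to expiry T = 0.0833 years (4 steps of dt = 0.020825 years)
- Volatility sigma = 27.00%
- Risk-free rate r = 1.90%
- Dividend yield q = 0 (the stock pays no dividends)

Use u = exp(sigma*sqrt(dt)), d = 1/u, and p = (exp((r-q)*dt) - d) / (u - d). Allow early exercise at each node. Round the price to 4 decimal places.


Answer: Price = V(0,0) = 0.4607

Derivation:
dt = T/N = 0.020825
u = exp(sigma*sqrt(dt)) = 1.039732; d = 1/u = 0.961786
p = (exp((r-q)*dt) - d) / (u - d) = 0.495338
Discount per step: exp(-r*dt) = 0.999604
Stock lattice S(k, i) with i counting down-moves:
  k=0: S(0,0) = 24.6200
  k=1: S(1,0) = 25.5982; S(1,1) = 23.6792
  k=2: S(2,0) = 26.6153; S(2,1) = 24.6200; S(2,2) = 22.7743
  k=3: S(3,0) = 27.6728; S(3,1) = 25.5982; S(3,2) = 23.6792; S(3,3) = 21.9040
  k=4: S(4,0) = 28.7723; S(4,1) = 26.6153; S(4,2) = 24.6200; S(4,3) = 22.7743; S(4,4) = 21.0670
Terminal payoffs V(N, i) = max(S_T - K, 0):
  V(4,0) = 3.242283; V(4,1) = 1.085289; V(4,2) = 0.000000; V(4,3) = 0.000000; V(4,4) = 0.000000
Backward induction: V(k, i) = exp(-r*dt) * [p * V(k+1, i) + (1-p) * V(k+1, i+1)]; then take max(V_cont, immediate exercise) for American.
  V(3,0) = exp(-r*dt) * [p*3.242283 + (1-p)*1.085289] = 2.152877; exercise = 2.142777; V(3,0) = max -> 2.152877
  V(3,1) = exp(-r*dt) * [p*1.085289 + (1-p)*0.000000] = 0.537372; exercise = 0.068211; V(3,1) = max -> 0.537372
  V(3,2) = exp(-r*dt) * [p*0.000000 + (1-p)*0.000000] = 0.000000; exercise = 0.000000; V(3,2) = max -> 0.000000
  V(3,3) = exp(-r*dt) * [p*0.000000 + (1-p)*0.000000] = 0.000000; exercise = 0.000000; V(3,3) = max -> 0.000000
  V(2,0) = exp(-r*dt) * [p*2.152877 + (1-p)*0.537372] = 1.337063; exercise = 1.085289; V(2,0) = max -> 1.337063
  V(2,1) = exp(-r*dt) * [p*0.537372 + (1-p)*0.000000] = 0.266075; exercise = 0.000000; V(2,1) = max -> 0.266075
  V(2,2) = exp(-r*dt) * [p*0.000000 + (1-p)*0.000000] = 0.000000; exercise = 0.000000; V(2,2) = max -> 0.000000
  V(1,0) = exp(-r*dt) * [p*1.337063 + (1-p)*0.266075] = 0.796261; exercise = 0.068211; V(1,0) = max -> 0.796261
  V(1,1) = exp(-r*dt) * [p*0.266075 + (1-p)*0.000000] = 0.131745; exercise = 0.000000; V(1,1) = max -> 0.131745
  V(0,0) = exp(-r*dt) * [p*0.796261 + (1-p)*0.131745] = 0.460722; exercise = 0.000000; V(0,0) = max -> 0.460722


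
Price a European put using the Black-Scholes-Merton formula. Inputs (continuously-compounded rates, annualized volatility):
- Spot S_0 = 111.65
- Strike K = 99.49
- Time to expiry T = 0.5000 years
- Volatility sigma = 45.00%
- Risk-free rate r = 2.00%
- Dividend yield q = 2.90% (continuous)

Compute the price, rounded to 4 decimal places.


d1 = (ln(S/K) + (r - q + 0.5*sigma^2) * T) / (sigma * sqrt(T)) = 0.50734705
d2 = d1 - sigma * sqrt(T) = 0.18914900
exp(-rT) = 0.99004983; exp(-qT) = 0.98560462
P = K * exp(-rT) * N(-d2) - S_0 * exp(-qT) * N(-d1)
N(-d1) = 0.30595567; N(-d2) = 0.42498802
P = 99.4900 * 0.99004983 * 0.42498802 - 111.6500 * 0.98560462 * 0.30595567 = 8.1931

Answer: Price = 8.1931


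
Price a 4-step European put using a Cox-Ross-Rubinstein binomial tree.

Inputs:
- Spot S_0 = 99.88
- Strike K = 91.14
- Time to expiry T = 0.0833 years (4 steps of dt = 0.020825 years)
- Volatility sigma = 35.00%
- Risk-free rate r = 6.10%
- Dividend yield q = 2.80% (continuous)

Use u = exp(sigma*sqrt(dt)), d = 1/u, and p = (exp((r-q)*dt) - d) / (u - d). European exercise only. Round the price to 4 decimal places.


dt = T/N = 0.020825
u = exp(sigma*sqrt(dt)) = 1.051805; d = 1/u = 0.950746
p = (exp((r-q)*dt) - d) / (u - d) = 0.494178
Discount per step: exp(-r*dt) = 0.998730
Stock lattice S(k, i) with i counting down-moves:
  k=0: S(0,0) = 99.8800
  k=1: S(1,0) = 105.0543; S(1,1) = 94.9605
  k=2: S(2,0) = 110.4967; S(2,1) = 99.8800; S(2,2) = 90.2834
  k=3: S(3,0) = 116.2210; S(3,1) = 105.0543; S(3,2) = 94.9605; S(3,3) = 85.8366
  k=4: S(4,0) = 122.2419; S(4,1) = 110.4967; S(4,2) = 99.8800; S(4,3) = 90.2834; S(4,4) = 81.6088
Terminal payoffs V(N, i) = max(K - S_T, 0):
  V(4,0) = 0.000000; V(4,1) = 0.000000; V(4,2) = 0.000000; V(4,3) = 0.856621; V(4,4) = 9.531184
Backward induction: V(k, i) = exp(-r*dt) * [p * V(k+1, i) + (1-p) * V(k+1, i+1)].
  V(3,0) = exp(-r*dt) * [p*0.000000 + (1-p)*0.000000] = 0.000000
  V(3,1) = exp(-r*dt) * [p*0.000000 + (1-p)*0.000000] = 0.000000
  V(3,2) = exp(-r*dt) * [p*0.000000 + (1-p)*0.856621] = 0.432748
  V(3,3) = exp(-r*dt) * [p*0.856621 + (1-p)*9.531184] = 5.237746
  V(2,0) = exp(-r*dt) * [p*0.000000 + (1-p)*0.000000] = 0.000000
  V(2,1) = exp(-r*dt) * [p*0.000000 + (1-p)*0.432748] = 0.218615
  V(2,2) = exp(-r*dt) * [p*0.432748 + (1-p)*5.237746] = 2.859585
  V(1,0) = exp(-r*dt) * [p*0.000000 + (1-p)*0.218615] = 0.110440
  V(1,1) = exp(-r*dt) * [p*0.218615 + (1-p)*2.859585] = 1.552502
  V(0,0) = exp(-r*dt) * [p*0.110440 + (1-p)*1.552502] = 0.838800

Answer: Price = V(0,0) = 0.8388


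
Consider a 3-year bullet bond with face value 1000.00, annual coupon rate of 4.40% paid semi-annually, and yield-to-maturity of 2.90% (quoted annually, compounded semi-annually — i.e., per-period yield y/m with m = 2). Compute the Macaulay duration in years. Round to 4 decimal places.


Answer: Macaulay duration = 2.8470 years

Derivation:
Coupon per period c = face * coupon_rate / m = 22.000000
Periods per year m = 2; per-period yield y/m = 0.014500
Number of cashflows N = 6
Cashflows (t years, CF_t, discount factor 1/(1+y/m)^(m*t), PV):
  t = 0.5000: CF_t = 22.000000, DF = 0.985707, PV = 21.685559
  t = 1.0000: CF_t = 22.000000, DF = 0.971619, PV = 21.375613
  t = 1.5000: CF_t = 22.000000, DF = 0.957732, PV = 21.070097
  t = 2.0000: CF_t = 22.000000, DF = 0.944043, PV = 20.768947
  t = 2.5000: CF_t = 22.000000, DF = 0.930550, PV = 20.472101
  t = 3.0000: CF_t = 1022.000000, DF = 0.917250, PV = 937.429438
Price P = sum_t PV_t = 1042.801755
Macaulay numerator sum_t t * PV_t:
  t * PV_t at t = 0.5000: 10.842780
  t * PV_t at t = 1.0000: 21.375613
  t * PV_t at t = 1.5000: 31.605145
  t * PV_t at t = 2.0000: 41.537894
  t * PV_t at t = 2.5000: 51.180253
  t * PV_t at t = 3.0000: 2812.288315
Macaulay duration D = (sum_t t * PV_t) / P = 2968.829999 / 1042.801755 = 2.846974


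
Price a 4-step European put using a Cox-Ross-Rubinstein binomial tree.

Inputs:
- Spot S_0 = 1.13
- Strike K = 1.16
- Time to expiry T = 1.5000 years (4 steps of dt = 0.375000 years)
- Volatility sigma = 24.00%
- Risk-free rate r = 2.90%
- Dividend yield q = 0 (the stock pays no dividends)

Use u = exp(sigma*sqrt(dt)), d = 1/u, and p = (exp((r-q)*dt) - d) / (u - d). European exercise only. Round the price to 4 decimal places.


dt = T/N = 0.375000
u = exp(sigma*sqrt(dt)) = 1.158319; d = 1/u = 0.863320
p = (exp((r-q)*dt) - d) / (u - d) = 0.500389
Discount per step: exp(-r*dt) = 0.989184
Stock lattice S(k, i) with i counting down-moves:
  k=0: S(0,0) = 1.1300
  k=1: S(1,0) = 1.3089; S(1,1) = 0.9756
  k=2: S(2,0) = 1.5161; S(2,1) = 1.1300; S(2,2) = 0.8422
  k=3: S(3,0) = 1.7562; S(3,1) = 1.3089; S(3,2) = 0.9756; S(3,3) = 0.7271
  k=4: S(4,0) = 2.0342; S(4,1) = 1.5161; S(4,2) = 1.1300; S(4,3) = 0.8422; S(4,4) = 0.6277
Terminal payoffs V(N, i) = max(K - S_T, 0):
  V(4,0) = 0.000000; V(4,1) = 0.000000; V(4,2) = 0.030000; V(4,3) = 0.317786; V(4,4) = 0.532279
Backward induction: V(k, i) = exp(-r*dt) * [p * V(k+1, i) + (1-p) * V(k+1, i+1)].
  V(3,0) = exp(-r*dt) * [p*0.000000 + (1-p)*0.000000] = 0.000000
  V(3,1) = exp(-r*dt) * [p*0.000000 + (1-p)*0.030000] = 0.014826
  V(3,2) = exp(-r*dt) * [p*0.030000 + (1-p)*0.317786] = 0.171901
  V(3,3) = exp(-r*dt) * [p*0.317786 + (1-p)*0.532279] = 0.420353
  V(2,0) = exp(-r*dt) * [p*0.000000 + (1-p)*0.014826] = 0.007327
  V(2,1) = exp(-r*dt) * [p*0.014826 + (1-p)*0.171901] = 0.092293
  V(2,2) = exp(-r*dt) * [p*0.171901 + (1-p)*0.420353] = 0.292828
  V(1,0) = exp(-r*dt) * [p*0.007327 + (1-p)*0.092293] = 0.049239
  V(1,1) = exp(-r*dt) * [p*0.092293 + (1-p)*0.292828] = 0.190401
  V(0,0) = exp(-r*dt) * [p*0.049239 + (1-p)*0.190401] = 0.118469

Answer: Price = V(0,0) = 0.1185


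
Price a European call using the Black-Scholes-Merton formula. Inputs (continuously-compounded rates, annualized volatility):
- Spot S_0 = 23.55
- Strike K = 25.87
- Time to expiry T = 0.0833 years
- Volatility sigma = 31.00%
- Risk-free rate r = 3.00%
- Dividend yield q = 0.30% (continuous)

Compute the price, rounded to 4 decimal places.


d1 = (ln(S/K) + (r - q + 0.5*sigma^2) * T) / (sigma * sqrt(T)) = -0.98027435
d2 = d1 - sigma * sqrt(T) = -1.06974574
exp(-rT) = 0.99750412; exp(-qT) = 0.99975013
C = S_0 * exp(-qT) * N(d1) - K * exp(-rT) * N(d2)
N(d1) = 0.16347536; N(d2) = 0.14236689
C = 23.5500 * 0.99975013 * 0.16347536 - 25.8700 * 0.99750412 * 0.14236689 = 0.1750

Answer: Price = 0.1750


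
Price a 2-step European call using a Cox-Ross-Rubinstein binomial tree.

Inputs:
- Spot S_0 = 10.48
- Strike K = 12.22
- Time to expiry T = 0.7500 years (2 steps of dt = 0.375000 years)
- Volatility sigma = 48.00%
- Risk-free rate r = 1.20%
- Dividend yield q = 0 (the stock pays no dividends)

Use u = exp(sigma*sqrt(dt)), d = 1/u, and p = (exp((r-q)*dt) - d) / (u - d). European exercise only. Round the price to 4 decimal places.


dt = T/N = 0.375000
u = exp(sigma*sqrt(dt)) = 1.341702; d = 1/u = 0.745322
p = (exp((r-q)*dt) - d) / (u - d) = 0.434602
Discount per step: exp(-r*dt) = 0.995510
Stock lattice S(k, i) with i counting down-moves:
  k=0: S(0,0) = 10.4800
  k=1: S(1,0) = 14.0610; S(1,1) = 7.8110
  k=2: S(2,0) = 18.8657; S(2,1) = 10.4800; S(2,2) = 5.8217
Terminal payoffs V(N, i) = max(S_T - K, 0):
  V(2,0) = 6.645714; V(2,1) = 0.000000; V(2,2) = 0.000000
Backward induction: V(k, i) = exp(-r*dt) * [p * V(k+1, i) + (1-p) * V(k+1, i+1)].
  V(1,0) = exp(-r*dt) * [p*6.645714 + (1-p)*0.000000] = 2.875275
  V(1,1) = exp(-r*dt) * [p*0.000000 + (1-p)*0.000000] = 0.000000
  V(0,0) = exp(-r*dt) * [p*2.875275 + (1-p)*0.000000] = 1.243991

Answer: Price = V(0,0) = 1.2440
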